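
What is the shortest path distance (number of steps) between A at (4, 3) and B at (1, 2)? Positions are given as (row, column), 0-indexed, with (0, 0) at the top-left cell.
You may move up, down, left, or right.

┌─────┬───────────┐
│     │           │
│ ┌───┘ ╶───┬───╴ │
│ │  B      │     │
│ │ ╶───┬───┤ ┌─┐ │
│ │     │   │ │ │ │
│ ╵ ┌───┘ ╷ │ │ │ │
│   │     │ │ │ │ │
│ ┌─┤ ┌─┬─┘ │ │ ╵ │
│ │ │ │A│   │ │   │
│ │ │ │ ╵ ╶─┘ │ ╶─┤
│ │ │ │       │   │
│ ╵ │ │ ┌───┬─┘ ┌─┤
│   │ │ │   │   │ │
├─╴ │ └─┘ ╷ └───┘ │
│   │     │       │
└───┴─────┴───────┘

Finding path from (4, 3) to (1, 2):
Path: (4,3) → (5,3) → (5,4) → (5,5) → (5,6) → (4,6) → (3,6) → (2,6) → (1,6) → (1,7) → (1,8) → (0,8) → (0,7) → (0,6) → (0,5) → (0,4) → (0,3) → (1,3) → (1,2)
Distance: 18 steps

Solution:

┌─────┬───────────┐
│     │↓ ← ← ← ← ↰│
│ ┌───┘ ╶───┬───╴ │
│ │  B ↲    │↱ → ↑│
│ │ ╶───┬───┤ ┌─┐ │
│ │     │   │↑│ │ │
│ ╵ ┌───┘ ╷ │ │ │ │
│   │     │ │↑│ │ │
│ ┌─┤ ┌─┬─┘ │ │ ╵ │
│ │ │ │A│   │↑│   │
│ │ │ │ ╵ ╶─┘ │ ╶─┤
│ │ │ │↳ → → ↑│   │
│ ╵ │ │ ┌───┬─┘ ┌─┤
│   │ │ │   │   │ │
├─╴ │ └─┘ ╷ └───┘ │
│   │     │       │
└───┴─────┴───────┘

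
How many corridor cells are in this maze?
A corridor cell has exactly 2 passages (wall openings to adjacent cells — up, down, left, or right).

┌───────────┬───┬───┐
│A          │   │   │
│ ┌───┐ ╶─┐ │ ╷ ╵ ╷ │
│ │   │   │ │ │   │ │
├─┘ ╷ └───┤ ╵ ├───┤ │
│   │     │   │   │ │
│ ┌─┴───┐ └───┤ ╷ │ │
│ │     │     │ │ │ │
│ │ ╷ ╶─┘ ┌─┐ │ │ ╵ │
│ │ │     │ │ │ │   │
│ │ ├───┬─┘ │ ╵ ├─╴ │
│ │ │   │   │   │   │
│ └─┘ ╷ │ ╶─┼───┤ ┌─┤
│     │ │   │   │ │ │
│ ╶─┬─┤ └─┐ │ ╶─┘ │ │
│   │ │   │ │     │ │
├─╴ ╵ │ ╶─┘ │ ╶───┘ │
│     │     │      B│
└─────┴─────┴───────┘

Counting cells with exactly 2 passages:
Total corridor cells: 72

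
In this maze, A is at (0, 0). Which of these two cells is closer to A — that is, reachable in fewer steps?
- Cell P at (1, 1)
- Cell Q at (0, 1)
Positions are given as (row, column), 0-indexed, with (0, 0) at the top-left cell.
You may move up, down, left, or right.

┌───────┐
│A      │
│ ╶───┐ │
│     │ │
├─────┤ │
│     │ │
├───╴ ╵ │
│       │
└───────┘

Shortest path A → P at (1, 1): 2 steps
Shortest path A → Q at (0, 1): 1 steps

Q is closer (1 steps vs 2 steps).

Path to P:

┌───────┐
│A      │
│ ╶───┐ │
│↳ P  │ │
├─────┤ │
│     │ │
├───╴ ╵ │
│       │
└───────┘

Path to Q:

┌───────┐
│A Q    │
│ ╶───┐ │
│     │ │
├─────┤ │
│     │ │
├───╴ ╵ │
│       │
└───────┘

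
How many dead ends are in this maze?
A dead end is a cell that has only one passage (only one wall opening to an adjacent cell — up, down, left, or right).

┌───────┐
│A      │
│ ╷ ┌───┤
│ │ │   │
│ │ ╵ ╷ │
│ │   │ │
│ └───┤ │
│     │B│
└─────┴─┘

Checking each cell for number of passages:

Dead ends found at positions:
  (0, 3)
  (3, 2)
  (3, 3)
Total dead ends: 3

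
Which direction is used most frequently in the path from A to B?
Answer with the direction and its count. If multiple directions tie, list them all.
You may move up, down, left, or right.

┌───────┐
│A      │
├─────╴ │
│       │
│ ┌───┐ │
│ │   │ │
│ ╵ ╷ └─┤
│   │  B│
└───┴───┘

Directions: right, right, right, down, left, left, left, down, down, right, up, right, down, right
Counts: {'right': 6, 'down': 4, 'left': 3, 'up': 1}
Most common: right (6 times)

Solution:

┌───────┐
│A → → ↓│
├─────╴ │
│↓ ← ← ↲│
│ ┌───┐ │
│↓│↱ ↓│ │
│ ╵ ╷ └─┤
│↳ ↑│↳ B│
└───┴───┘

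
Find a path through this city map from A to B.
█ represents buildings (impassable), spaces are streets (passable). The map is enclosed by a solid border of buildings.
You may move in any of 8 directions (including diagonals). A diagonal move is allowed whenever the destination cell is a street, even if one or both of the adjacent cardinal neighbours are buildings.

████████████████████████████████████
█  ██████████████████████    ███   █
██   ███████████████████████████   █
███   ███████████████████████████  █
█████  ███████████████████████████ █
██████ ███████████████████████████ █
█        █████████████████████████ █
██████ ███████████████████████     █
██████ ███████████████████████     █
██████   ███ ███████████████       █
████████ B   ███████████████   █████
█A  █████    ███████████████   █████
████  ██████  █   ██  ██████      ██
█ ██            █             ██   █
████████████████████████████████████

Finding the shortest path from A to B:
Movement: 8-directional
Path length: 14 steps
Directions: right → right → down-right → right → down-right → right → right → right → right → right → up-right → up-left → left → up-left

Solution:

████████████████████████████████████
█  ██████████████████████    ███   █
██   ███████████████████████████   █
███   ███████████████████████████  █
█████  ███████████████████████████ █
██████ ███████████████████████████ █
█        █████████████████████████ █
██████ ███████████████████████     █
██████ ███████████████████████     █
██████   ███ ███████████████       █
████████ B   ███████████████   █████
█A→↘█████ ↖← ███████████████   █████
████→↘██████↖ █   ██  ██████      ██
█ ██  →→→→→↗    █             ██   █
████████████████████████████████████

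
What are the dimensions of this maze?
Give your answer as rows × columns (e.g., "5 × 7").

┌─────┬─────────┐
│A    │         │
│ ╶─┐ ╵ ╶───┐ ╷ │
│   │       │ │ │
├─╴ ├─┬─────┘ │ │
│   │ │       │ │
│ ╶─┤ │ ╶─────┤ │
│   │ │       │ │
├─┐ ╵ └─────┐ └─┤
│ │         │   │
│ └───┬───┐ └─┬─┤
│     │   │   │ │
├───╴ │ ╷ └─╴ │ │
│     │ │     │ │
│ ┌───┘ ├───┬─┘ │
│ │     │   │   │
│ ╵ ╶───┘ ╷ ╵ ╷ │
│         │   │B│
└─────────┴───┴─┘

Counting the maze dimensions:
Rows (vertical): 9
Columns (horizontal): 8
Dimensions: 9 × 8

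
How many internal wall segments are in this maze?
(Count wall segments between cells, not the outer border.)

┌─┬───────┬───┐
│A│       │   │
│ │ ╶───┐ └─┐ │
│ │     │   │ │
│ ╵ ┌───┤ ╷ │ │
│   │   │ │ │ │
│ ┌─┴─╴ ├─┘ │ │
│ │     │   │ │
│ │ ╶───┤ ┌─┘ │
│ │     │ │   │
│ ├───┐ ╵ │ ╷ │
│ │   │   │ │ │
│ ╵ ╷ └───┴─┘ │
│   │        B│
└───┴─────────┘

Counting internal wall segments:
Total internal walls: 36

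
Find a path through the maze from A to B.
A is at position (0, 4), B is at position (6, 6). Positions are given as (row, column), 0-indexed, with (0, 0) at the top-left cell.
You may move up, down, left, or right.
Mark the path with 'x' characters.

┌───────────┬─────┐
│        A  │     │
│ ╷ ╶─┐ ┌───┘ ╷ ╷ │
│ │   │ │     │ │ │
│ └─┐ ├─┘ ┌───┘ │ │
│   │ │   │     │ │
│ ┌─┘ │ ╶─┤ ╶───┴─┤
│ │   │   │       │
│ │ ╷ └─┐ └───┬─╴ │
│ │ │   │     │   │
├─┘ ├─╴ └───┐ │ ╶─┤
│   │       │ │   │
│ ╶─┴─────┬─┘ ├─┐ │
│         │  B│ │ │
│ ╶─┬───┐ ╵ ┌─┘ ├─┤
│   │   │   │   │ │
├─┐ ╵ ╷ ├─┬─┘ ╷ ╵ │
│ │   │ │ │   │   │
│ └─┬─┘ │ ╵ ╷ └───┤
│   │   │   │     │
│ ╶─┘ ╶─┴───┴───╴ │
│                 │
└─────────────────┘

Finding the shortest path from (0, 4) to (6, 6):
Path length: 20 steps
Directions: left → left → left → down → right → down → down → left → down → down → left → down → right → right → right → right → down → right → up → right

Solution:

┌───────────┬─────┐
│  x x x A  │     │
│ ╷ ╶─┐ ┌───┘ ╷ ╷ │
│ │x x│ │     │ │ │
│ └─┐ ├─┘ ┌───┘ │ │
│   │x│   │     │ │
│ ┌─┘ │ ╶─┤ ╶───┴─┤
│ │x x│   │       │
│ │ ╷ └─┐ └───┬─╴ │
│ │x│   │     │   │
├─┘ ├─╴ └───┐ │ ╶─┤
│x x│       │ │   │
│ ╶─┴─────┬─┘ ├─┐ │
│x x x x x│x B│ │ │
│ ╶─┬───┐ ╵ ┌─┘ ├─┤
│   │   │x x│   │ │
├─┐ ╵ ╷ ├─┬─┘ ╷ ╵ │
│ │   │ │ │   │   │
│ └─┬─┘ │ ╵ ╷ └───┤
│   │   │   │     │
│ ╶─┘ ╶─┴───┴───╴ │
│                 │
└─────────────────┘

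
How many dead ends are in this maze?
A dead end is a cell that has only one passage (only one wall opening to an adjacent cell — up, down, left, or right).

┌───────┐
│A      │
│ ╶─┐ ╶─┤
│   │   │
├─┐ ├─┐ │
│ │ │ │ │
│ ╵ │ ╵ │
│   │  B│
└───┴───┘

Checking each cell for number of passages:

Dead ends found at positions:
  (0, 3)
  (2, 0)
  (2, 2)
Total dead ends: 3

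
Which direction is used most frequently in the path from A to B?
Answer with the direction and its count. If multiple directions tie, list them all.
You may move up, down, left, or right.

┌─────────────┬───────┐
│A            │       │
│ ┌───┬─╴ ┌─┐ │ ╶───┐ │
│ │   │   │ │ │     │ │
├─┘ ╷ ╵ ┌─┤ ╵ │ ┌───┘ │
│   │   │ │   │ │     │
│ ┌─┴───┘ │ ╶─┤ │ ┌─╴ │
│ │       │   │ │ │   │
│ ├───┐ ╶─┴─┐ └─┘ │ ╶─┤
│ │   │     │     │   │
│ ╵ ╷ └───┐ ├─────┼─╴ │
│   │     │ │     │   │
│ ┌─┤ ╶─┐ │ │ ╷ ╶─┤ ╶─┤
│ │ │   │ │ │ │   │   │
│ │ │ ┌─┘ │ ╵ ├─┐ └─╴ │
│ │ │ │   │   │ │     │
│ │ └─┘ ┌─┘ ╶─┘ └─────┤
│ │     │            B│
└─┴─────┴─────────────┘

Directions: right, right, right, right, right, right, down, down, left, down, right, down, right, right, up, up, right, right, down, left, down, right, down, left, down, right, down, left, left, up, left, up, left, down, down, left, down, right, right, right, right, right
Counts: {'right': 18, 'down': 12, 'left': 8, 'up': 4}
Most common: right (18 times)

Solution:

┌─────────────┬───────┐
│A → → → → → ↓│       │
│ ┌───┬─╴ ┌─┐ │ ╶───┐ │
│ │   │   │ │↓│     │ │
├─┘ ╷ ╵ ┌─┤ ╵ │ ┌───┘ │
│   │   │ │↓ ↲│ │↱ → ↓│
│ ┌─┴───┘ │ ╶─┤ │ ┌─╴ │
│ │       │↳ ↓│ │↑│↓ ↲│
│ ├───┐ ╶─┴─┐ └─┘ │ ╶─┤
│ │   │     │↳ → ↑│↳ ↓│
│ ╵ ╷ └───┐ ├─────┼─╴ │
│   │     │ │↓ ↰  │↓ ↲│
│ ┌─┤ ╶─┐ │ │ ╷ ╶─┤ ╶─┤
│ │ │   │ │ │↓│↑ ↰│↳ ↓│
│ │ │ ┌─┘ │ ╵ ├─┐ └─╴ │
│ │ │ │   │↓ ↲│ │↑ ← ↲│
│ │ └─┘ ┌─┘ ╶─┘ └─────┤
│ │     │  ↳ → → → → B│
└─┴─────┴─────────────┘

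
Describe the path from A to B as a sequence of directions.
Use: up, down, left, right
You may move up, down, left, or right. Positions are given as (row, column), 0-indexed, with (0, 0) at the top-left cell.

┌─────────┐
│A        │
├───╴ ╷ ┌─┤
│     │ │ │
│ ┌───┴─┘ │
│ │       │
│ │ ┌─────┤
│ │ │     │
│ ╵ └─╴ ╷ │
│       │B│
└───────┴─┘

Finding the path and converting it to directions:
Path through cells: (0,0) → (0,1) → (0,2) → (1,2) → (1,1) → (1,0) → (2,0) → (3,0) → (4,0) → (4,1) → (4,2) → (4,3) → (3,3) → (3,4) → (4,4)
Directions: right, right, down, left, left, down, down, down, right, right, right, up, right, down

Solution:

┌─────────┐
│A → ↓    │
├───╴ ╷ ┌─┤
│↓ ← ↲│ │ │
│ ┌───┴─┘ │
│↓│       │
│ │ ┌─────┤
│↓│ │  ↱ ↓│
│ ╵ └─╴ ╷ │
│↳ → → ↑│B│
└───────┴─┘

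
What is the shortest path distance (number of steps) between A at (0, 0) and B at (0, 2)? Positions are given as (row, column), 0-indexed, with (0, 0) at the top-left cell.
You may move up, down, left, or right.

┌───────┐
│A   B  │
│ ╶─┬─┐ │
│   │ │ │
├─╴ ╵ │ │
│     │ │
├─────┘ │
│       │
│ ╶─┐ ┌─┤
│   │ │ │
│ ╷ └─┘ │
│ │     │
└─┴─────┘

Finding path from (0, 0) to (0, 2):
Path: (0,0) → (0,1) → (0,2)
Distance: 2 steps

Solution:

┌───────┐
│A → B  │
│ ╶─┬─┐ │
│   │ │ │
├─╴ ╵ │ │
│     │ │
├─────┘ │
│       │
│ ╶─┐ ┌─┤
│   │ │ │
│ ╷ └─┘ │
│ │     │
└─┴─────┘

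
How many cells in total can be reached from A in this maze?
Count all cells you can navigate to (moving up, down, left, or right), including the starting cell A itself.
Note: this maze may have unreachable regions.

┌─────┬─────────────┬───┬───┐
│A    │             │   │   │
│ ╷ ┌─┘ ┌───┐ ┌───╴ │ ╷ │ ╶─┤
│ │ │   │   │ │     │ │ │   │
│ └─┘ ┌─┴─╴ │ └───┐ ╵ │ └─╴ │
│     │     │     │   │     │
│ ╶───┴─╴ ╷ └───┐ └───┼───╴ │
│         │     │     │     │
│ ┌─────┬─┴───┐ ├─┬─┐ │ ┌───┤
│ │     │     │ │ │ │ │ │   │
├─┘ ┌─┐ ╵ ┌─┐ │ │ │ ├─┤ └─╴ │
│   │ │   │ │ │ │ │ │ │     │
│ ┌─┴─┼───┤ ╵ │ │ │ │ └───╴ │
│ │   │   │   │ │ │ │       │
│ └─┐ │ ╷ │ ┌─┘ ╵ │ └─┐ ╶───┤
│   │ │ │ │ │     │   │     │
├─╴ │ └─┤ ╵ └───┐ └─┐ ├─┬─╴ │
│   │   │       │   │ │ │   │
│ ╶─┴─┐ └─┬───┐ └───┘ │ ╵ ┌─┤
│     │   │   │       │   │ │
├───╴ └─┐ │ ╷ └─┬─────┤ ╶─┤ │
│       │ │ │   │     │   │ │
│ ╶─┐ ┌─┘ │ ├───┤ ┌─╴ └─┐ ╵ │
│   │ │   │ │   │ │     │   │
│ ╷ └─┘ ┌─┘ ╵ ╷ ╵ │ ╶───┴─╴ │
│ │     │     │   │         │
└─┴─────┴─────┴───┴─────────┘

Using BFS/flood-fill to find all reachable cells from A:
Maze size: 13 × 14 = 182 total cells
63 cell(s) are walled off and cannot be reached from A.
Reachable cells: 119

Reachable region (· marks reachable cells):

┌─────┬─────────────┬───┬───┐
│A · ·│· · · · · · ·│· ·│· ·│
│ ╷ ┌─┘ ┌───┐ ┌───╴ │ ╷ │ ╶─┤
│·│·│· ·│· ·│·│· · ·│·│·│· ·│
│ └─┘ ┌─┴─╴ │ └───┐ ╵ │ └─╴ │
│· · ·│· · ·│· · ·│· ·│· · ·│
│ ╶───┴─╴ ╷ └───┐ └───┼───╴ │
│· · · · ·│· · ·│· · ·│· · ·│
│ ┌─────┬─┴───┐ ├─┬─┐ │ ┌───┤
│·│     │     │·│·│ │·│·│· ·│
├─┘ ┌─┐ ╵ ┌─┐ │ │ │ ├─┤ └─╴ │
│   │ │   │ │ │·│·│ │·│· · ·│
│ ┌─┴─┼───┤ ╵ │ │ │ │ └───╴ │
│ │   │   │   │·│·│ │· · · ·│
│ └─┐ │ ╷ │ ┌─┘ ╵ │ └─┐ ╶───┤
│   │ │ │ │ │· · ·│   │· · ·│
├─╴ │ └─┤ ╵ └───┐ └─┐ ├─┬─╴ │
│   │   │       │· ·│ │·│· ·│
│ ╶─┴─┐ └─┬───┐ └───┘ │ ╵ ┌─┤
│     │   │· ·│       │· ·│·│
├───╴ └─┐ │ ╷ └─┬─────┤ ╶─┤ │
│       │ │·│· ·│· · ·│· ·│·│
│ ╶─┐ ┌─┘ │ ├───┤ ┌─╴ └─┐ ╵ │
│   │ │   │·│· ·│·│· · ·│· ·│
│ ╷ └─┘ ┌─┘ ╵ ╷ ╵ │ ╶───┴─╴ │
│ │     │· · ·│· ·│· · · · ·│
└─┴─────┴─────┴───┴─────────┘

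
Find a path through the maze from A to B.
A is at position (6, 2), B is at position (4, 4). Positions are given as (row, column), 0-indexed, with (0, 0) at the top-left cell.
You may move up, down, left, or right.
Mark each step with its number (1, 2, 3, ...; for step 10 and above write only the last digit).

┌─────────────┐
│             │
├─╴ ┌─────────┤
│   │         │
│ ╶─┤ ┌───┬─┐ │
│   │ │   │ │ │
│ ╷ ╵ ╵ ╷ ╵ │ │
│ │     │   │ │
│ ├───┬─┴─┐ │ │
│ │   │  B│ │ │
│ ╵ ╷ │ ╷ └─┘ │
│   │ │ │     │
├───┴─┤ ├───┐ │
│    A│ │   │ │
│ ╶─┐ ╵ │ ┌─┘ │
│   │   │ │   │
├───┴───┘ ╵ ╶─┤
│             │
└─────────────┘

Finding the shortest path from (6, 2) to (4, 4):
Path length: 6 steps
Directions: down → right → up → up → up → right

Solution:

┌─────────────┐
│             │
├─╴ ┌─────────┤
│   │         │
│ ╶─┤ ┌───┬─┐ │
│   │ │   │ │ │
│ ╷ ╵ ╵ ╷ ╵ │ │
│ │     │   │ │
│ ├───┬─┴─┐ │ │
│ │   │5 B│ │ │
│ ╵ ╷ │ ╷ └─┘ │
│   │ │4│     │
├───┴─┤ ├───┐ │
│    A│3│   │ │
│ ╶─┐ ╵ │ ┌─┘ │
│   │1 2│ │   │
├───┴───┘ ╵ ╶─┤
│             │
└─────────────┘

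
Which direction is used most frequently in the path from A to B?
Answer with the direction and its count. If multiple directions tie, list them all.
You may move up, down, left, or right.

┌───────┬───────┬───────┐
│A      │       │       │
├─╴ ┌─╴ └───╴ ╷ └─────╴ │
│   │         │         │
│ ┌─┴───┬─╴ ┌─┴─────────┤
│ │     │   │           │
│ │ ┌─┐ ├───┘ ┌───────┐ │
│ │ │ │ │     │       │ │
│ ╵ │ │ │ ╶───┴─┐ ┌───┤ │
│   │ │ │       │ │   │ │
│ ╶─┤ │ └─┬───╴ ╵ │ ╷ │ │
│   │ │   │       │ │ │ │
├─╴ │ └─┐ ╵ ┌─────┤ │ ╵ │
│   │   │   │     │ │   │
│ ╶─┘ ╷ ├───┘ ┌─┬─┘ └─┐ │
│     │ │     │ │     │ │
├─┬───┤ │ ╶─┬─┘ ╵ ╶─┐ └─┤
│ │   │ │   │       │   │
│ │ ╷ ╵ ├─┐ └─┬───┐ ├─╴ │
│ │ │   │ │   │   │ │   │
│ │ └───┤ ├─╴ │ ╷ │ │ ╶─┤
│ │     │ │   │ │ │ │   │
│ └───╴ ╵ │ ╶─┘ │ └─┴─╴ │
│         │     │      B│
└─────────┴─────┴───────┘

Directions: right, down, left, down, down, down, right, up, up, right, right, down, down, down, right, down, right, up, right, right, up, left, left, left, up, right, right, up, right, right, right, right, right, down, down, down, down, left, up, up, left, down, down, down, right, down, right, down, left, down, right, down
Counts: {'right': 18, 'down': 19, 'left': 7, 'up': 8}
Most common: down (19 times)

Solution:

┌───────┬───────┬───────┐
│A ↓    │       │       │
├─╴ ┌─╴ └───╴ ╷ └─────╴ │
│↓ ↲│         │         │
│ ┌─┴───┬─╴ ┌─┴─────────┤
│↓│↱ → ↓│   │↱ → → → → ↓│
│ │ ┌─┐ ├───┘ ┌───────┐ │
│↓│↑│ │↓│↱ → ↑│       │↓│
│ ╵ │ │ │ ╶───┴─┐ ┌───┤ │
│↳ ↑│ │↓│↑ ← ← ↰│ │↓ ↰│↓│
│ ╶─┤ │ └─┬───╴ ╵ │ ╷ │ │
│   │ │↳ ↓│↱ → ↑  │↓│↑│↓│
├─╴ │ └─┐ ╵ ┌─────┤ │ ╵ │
│   │   │↳ ↑│     │↓│↑ ↲│
│ ╶─┘ ╷ ├───┘ ┌─┬─┘ └─┐ │
│     │ │     │ │  ↳ ↓│ │
├─┬───┤ │ ╶─┬─┘ ╵ ╶─┐ └─┤
│ │   │ │   │       │↳ ↓│
│ │ ╷ ╵ ├─┐ └─┬───┐ ├─╴ │
│ │ │   │ │   │   │ │↓ ↲│
│ │ └───┤ ├─╴ │ ╷ │ │ ╶─┤
│ │     │ │   │ │ │ │↳ ↓│
│ └───╴ ╵ │ ╶─┘ │ └─┴─╴ │
│         │     │      B│
└─────────┴─────┴───────┘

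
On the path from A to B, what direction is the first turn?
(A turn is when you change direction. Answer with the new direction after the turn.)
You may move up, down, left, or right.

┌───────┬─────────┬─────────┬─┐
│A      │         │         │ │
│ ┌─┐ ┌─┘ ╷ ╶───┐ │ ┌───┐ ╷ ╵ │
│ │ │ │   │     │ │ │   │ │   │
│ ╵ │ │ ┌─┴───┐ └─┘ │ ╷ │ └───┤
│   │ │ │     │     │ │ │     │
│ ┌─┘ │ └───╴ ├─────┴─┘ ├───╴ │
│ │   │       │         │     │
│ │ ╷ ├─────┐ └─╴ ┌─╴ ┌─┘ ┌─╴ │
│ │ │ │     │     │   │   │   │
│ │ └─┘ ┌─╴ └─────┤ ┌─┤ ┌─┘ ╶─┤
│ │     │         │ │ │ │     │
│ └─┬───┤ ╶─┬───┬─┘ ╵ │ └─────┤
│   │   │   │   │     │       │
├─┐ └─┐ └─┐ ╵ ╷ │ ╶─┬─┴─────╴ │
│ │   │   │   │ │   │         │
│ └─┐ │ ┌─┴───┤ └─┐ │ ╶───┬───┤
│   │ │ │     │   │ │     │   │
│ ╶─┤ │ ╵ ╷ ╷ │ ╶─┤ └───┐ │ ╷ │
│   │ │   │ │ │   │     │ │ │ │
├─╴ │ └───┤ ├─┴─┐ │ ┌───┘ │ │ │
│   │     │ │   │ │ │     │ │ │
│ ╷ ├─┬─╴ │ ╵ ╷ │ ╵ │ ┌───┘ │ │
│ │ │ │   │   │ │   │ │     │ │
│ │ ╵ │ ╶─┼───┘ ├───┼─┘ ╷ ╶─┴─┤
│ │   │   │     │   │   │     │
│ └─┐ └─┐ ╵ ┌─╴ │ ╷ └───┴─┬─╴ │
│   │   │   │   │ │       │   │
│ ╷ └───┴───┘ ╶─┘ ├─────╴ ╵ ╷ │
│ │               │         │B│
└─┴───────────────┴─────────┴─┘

Directions: down, down, down, down, down, down, right, down, right, down, down, down, right, right, down, left, down, right, down, right, up, right, right, down, left, down, right, right, up, up, right, down, right, right, right, down, right, up, right, down
First turn direction: right

Solution:

┌───────┬─────────┬─────────┬─┐
│A      │         │         │ │
│ ┌─┐ ┌─┘ ╷ ╶───┐ │ ┌───┐ ╷ ╵ │
│↓│ │ │   │     │ │ │   │ │   │
│ ╵ │ │ ┌─┴───┐ └─┘ │ ╷ │ └───┤
│↓  │ │ │     │     │ │ │     │
│ ┌─┘ │ └───╴ ├─────┴─┘ ├───╴ │
│↓│   │       │         │     │
│ │ ╷ ├─────┐ └─╴ ┌─╴ ┌─┘ ┌─╴ │
│↓│ │ │     │     │   │   │   │
│ │ └─┘ ┌─╴ └─────┤ ┌─┤ ┌─┘ ╶─┤
│↓│     │         │ │ │ │     │
│ └─┬───┤ ╶─┬───┬─┘ ╵ │ └─────┤
│↳ ↓│   │   │   │     │       │
├─┐ └─┐ └─┐ ╵ ╷ │ ╶─┬─┴─────╴ │
│ │↳ ↓│   │   │ │   │         │
│ └─┐ │ ┌─┴───┤ └─┐ │ ╶───┬───┤
│   │↓│ │     │   │ │     │   │
│ ╶─┤ │ ╵ ╷ ╷ │ ╶─┤ └───┐ │ ╷ │
│   │↓│   │ │ │   │     │ │ │ │
├─╴ │ └───┤ ├─┴─┐ │ ┌───┘ │ │ │
│   │↳ → ↓│ │   │ │ │     │ │ │
│ ╷ ├─┬─╴ │ ╵ ╷ │ ╵ │ ┌───┘ │ │
│ │ │ │↓ ↲│   │ │   │ │     │ │
│ │ ╵ │ ╶─┼───┘ ├───┼─┘ ╷ ╶─┴─┤
│ │   │↳ ↓│↱ → ↓│↱ ↓│   │     │
│ └─┐ └─┐ ╵ ┌─╴ │ ╷ └───┴─┬─╴ │
│   │   │↳ ↑│↓ ↲│↑│↳ → → ↓│↱ ↓│
│ ╷ └───┴───┘ ╶─┘ ├─────╴ ╵ ╷ │
│ │          ↳ → ↑│      ↳ ↑│B│
└─┴───────────────┴─────────┴─┘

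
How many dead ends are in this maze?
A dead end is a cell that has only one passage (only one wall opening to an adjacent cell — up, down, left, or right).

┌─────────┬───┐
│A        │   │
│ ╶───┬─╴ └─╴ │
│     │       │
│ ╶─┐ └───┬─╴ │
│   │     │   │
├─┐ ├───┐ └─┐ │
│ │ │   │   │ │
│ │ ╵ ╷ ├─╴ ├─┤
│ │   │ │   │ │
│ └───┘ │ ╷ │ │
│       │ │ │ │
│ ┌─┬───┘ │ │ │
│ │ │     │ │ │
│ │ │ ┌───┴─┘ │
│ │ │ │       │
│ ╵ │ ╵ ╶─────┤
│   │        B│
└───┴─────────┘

Checking each cell for number of passages:

Dead ends found at positions:
  (0, 5)
  (1, 3)
  (2, 5)
  (3, 0)
  (3, 6)
  (4, 6)
  (6, 1)
  (6, 5)
  (8, 6)
Total dead ends: 9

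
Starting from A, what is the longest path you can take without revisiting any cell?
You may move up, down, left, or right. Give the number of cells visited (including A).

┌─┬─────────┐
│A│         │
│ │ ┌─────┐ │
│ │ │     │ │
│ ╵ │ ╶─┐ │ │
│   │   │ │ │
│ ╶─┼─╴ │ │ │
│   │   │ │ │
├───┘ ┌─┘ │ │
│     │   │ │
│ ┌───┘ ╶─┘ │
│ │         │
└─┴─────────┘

Finding longest simple path using DFS:
Start: (0, 0)
Longest path visits 32 cells
Path: A → down → down → right → up → up → right → right → right → right → down → down → down → down → down → left → left → up → right → up → up → up → left → left → down → right → down → left → down → left → left → down

Solution:

┌─┬─────────┐
│A│↱ → → → ↓│
│ │ ┌─────┐ │
│↓│↑│↓ ← ↰│↓│
│ ╵ │ ╶─┐ │ │
│↳ ↑│↳ ↓│↑│↓│
│ ╶─┼─╴ │ │ │
│   │↓ ↲│↑│↓│
├───┘ ┌─┘ │ │
│↓ ← ↲│↱ ↑│↓│
│ ┌───┘ ╶─┘ │
│B│    ↑ ← ↲│
└─┴─────────┘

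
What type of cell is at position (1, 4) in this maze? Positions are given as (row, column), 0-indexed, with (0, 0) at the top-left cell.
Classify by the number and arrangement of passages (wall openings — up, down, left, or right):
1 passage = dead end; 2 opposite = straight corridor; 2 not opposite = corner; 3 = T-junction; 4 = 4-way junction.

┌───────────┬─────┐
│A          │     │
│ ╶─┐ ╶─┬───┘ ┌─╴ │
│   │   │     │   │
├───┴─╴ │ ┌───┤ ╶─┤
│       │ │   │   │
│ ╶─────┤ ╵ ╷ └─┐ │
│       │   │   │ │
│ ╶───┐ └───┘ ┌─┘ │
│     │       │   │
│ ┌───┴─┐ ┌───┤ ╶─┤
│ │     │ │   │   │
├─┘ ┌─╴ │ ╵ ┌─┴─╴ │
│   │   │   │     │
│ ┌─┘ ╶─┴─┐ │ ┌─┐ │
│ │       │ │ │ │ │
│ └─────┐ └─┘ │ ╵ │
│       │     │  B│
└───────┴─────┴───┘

Checking cell at (1, 4):
Number of passages: 2
Cell type: corner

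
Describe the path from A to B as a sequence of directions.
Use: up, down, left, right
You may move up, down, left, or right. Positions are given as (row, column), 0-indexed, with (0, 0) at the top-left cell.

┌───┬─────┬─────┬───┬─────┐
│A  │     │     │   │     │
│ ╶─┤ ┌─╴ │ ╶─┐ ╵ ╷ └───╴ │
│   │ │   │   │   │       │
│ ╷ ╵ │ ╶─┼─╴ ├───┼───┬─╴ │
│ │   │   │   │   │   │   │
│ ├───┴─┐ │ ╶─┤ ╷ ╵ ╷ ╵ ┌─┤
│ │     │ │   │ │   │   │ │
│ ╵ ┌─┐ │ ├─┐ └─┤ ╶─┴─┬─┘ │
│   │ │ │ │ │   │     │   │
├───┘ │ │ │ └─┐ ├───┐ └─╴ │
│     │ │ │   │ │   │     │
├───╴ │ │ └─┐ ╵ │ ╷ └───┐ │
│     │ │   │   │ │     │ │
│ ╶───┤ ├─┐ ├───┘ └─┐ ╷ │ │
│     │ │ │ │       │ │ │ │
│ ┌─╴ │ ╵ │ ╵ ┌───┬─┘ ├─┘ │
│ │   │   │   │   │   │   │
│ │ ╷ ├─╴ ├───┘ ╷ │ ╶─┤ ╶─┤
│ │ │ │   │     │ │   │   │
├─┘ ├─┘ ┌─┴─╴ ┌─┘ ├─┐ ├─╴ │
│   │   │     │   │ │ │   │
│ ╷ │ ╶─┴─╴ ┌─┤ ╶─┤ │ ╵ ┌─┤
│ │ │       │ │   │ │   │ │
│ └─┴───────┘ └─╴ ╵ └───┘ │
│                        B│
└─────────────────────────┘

Finding the path and converting it to directions:
Path through cells: (0,0) → (1,0) → (2,0) → (3,0) → (4,0) → (4,1) → (3,1) → (3,2) → (3,3) → (4,3) → (5,3) → (6,3) → (7,3) → (8,3) → (8,4) → (9,4) → (9,3) → (10,3) → (10,2) → (11,2) → (11,3) → (11,4) → (11,5) → (10,5) → (10,6) → (9,6) → (9,7) → (8,7) → (8,8) → (9,8) → (10,8) → (10,7) → (11,7) → (11,8) → (12,8) → (12,9) → (12,10) → (12,11) → (12,12)
Directions: down, down, down, down, right, up, right, right, down, down, down, down, down, right, down, left, down, left, down, right, right, right, up, right, up, right, up, right, down, down, left, down, right, down, right, right, right, right

Solution:

┌───┬─────┬─────┬───┬─────┐
│A  │     │     │   │     │
│ ╶─┤ ┌─╴ │ ╶─┐ ╵ ╷ └───╴ │
│↓  │ │   │   │   │       │
│ ╷ ╵ │ ╶─┼─╴ ├───┼───┬─╴ │
│↓│   │   │   │   │   │   │
│ ├───┴─┐ │ ╶─┤ ╷ ╵ ╷ ╵ ┌─┤
│↓│↱ → ↓│ │   │ │   │   │ │
│ ╵ ┌─┐ │ ├─┐ └─┤ ╶─┴─┬─┘ │
│↳ ↑│ │↓│ │ │   │     │   │
├───┘ │ │ │ └─┐ ├───┐ └─╴ │
│     │↓│ │   │ │   │     │
├───╴ │ │ └─┐ ╵ │ ╷ └───┐ │
│     │↓│   │   │ │     │ │
│ ╶───┤ ├─┐ ├───┘ └─┐ ╷ │ │
│     │↓│ │ │       │ │ │ │
│ ┌─╴ │ ╵ │ ╵ ┌───┬─┘ ├─┘ │
│ │   │↳ ↓│   │↱ ↓│   │   │
│ │ ╷ ├─╴ ├───┘ ╷ │ ╶─┤ ╶─┤
│ │ │ │↓ ↲│  ↱ ↑│↓│   │   │
├─┘ ├─┘ ┌─┴─╴ ┌─┘ ├─┐ ├─╴ │
│   │↓ ↲│  ↱ ↑│↓ ↲│ │ │   │
│ ╷ │ ╶─┴─╴ ┌─┤ ╶─┤ │ ╵ ┌─┤
│ │ │↳ → → ↑│ │↳ ↓│ │   │ │
│ └─┴───────┘ └─╴ ╵ └───┘ │
│                ↳ → → → B│
└─────────────────────────┘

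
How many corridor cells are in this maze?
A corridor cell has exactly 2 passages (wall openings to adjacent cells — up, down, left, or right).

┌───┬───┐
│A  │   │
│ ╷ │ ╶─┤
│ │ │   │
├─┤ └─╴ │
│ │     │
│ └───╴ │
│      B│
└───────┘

Counting cells with exactly 2 passages:
Total corridor cells: 12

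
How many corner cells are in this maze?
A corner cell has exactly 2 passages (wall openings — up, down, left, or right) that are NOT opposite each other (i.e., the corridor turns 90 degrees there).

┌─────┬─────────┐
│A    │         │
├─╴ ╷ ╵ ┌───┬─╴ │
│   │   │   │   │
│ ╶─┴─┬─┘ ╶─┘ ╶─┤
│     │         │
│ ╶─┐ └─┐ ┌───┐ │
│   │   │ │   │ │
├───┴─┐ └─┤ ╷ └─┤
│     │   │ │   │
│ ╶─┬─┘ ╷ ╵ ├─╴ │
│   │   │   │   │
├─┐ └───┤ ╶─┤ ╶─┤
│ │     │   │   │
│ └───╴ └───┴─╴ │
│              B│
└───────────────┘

Counting corner cells (2 non-opposite passages):
Total corners: 34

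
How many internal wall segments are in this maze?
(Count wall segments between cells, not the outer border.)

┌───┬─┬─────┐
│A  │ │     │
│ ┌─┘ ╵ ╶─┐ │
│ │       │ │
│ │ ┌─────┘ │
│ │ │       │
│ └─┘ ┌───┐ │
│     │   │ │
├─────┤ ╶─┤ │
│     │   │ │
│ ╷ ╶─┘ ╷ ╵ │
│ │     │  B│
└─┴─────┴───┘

Counting internal wall segments:
Total internal walls: 25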